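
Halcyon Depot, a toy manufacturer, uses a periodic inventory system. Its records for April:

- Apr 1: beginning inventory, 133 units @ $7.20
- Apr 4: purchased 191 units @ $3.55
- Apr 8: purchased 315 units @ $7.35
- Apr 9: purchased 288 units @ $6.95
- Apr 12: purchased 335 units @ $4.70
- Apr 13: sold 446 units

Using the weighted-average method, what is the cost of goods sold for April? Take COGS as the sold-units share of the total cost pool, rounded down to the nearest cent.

Apr 13, sell 446: 446/1262 × $7,527.00 → $2,660.09
Ending inventory (cost pool remaining) = $4,866.91

COGS = $2,660.09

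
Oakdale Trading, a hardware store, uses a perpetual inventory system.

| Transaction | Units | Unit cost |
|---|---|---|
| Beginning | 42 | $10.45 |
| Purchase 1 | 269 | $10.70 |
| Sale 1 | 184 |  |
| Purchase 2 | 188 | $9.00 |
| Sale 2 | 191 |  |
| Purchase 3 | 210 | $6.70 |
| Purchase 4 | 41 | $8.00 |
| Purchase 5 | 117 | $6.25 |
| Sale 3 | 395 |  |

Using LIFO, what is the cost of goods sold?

COGS = $6,448.05

Sale 1 (184) [LIFO — newest first]: 184 @ $10.70 = $1,968.80
Sale 2 (191) [LIFO — newest first]: 188 @ $9.00 + 3 @ $10.70 = $1,724.10
Sale 3 (395) [LIFO — newest first]: 117 @ $6.25 + 41 @ $8.00 + 210 @ $6.70 + 27 @ $10.70 = $2,755.15
Total COGS = $1,968.80 + $1,724.10 + $2,755.15 = $6,448.05
Ending inventory: 42 @ $10.45 + 55 @ $10.70 = $1,027.40
Check: goods available $7,475.45 = COGS $6,448.05 + ending $1,027.40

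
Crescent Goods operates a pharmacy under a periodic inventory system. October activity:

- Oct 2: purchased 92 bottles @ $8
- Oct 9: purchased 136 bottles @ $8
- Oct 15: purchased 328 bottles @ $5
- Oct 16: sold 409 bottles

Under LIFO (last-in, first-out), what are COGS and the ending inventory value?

Oct 16, 409 sold [LIFO — newest first]: 328 @ $5 + 81 @ $8 = $2,288
Ending inventory: 92 @ $8 + 55 @ $8 = $1,176
Check: goods available $3,464 = COGS $2,288 + ending $1,176

COGS = $2,288; ending inventory = $1,176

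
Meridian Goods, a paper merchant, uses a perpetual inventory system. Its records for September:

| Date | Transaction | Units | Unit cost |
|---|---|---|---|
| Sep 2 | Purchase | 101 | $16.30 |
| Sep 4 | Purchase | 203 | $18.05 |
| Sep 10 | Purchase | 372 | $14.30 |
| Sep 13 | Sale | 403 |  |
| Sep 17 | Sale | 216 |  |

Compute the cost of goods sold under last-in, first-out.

COGS = $9,700.95

Sep 13, 403 sold [LIFO — newest first]: 372 @ $14.30 + 31 @ $18.05 = $5,879.15
Sep 17, 216 sold [LIFO — newest first]: 172 @ $18.05 + 44 @ $16.30 = $3,821.80
Total COGS = $5,879.15 + $3,821.80 = $9,700.95
Ending inventory: 57 @ $16.30 = $929.10
Check: goods available $10,630.05 = COGS $9,700.95 + ending $929.10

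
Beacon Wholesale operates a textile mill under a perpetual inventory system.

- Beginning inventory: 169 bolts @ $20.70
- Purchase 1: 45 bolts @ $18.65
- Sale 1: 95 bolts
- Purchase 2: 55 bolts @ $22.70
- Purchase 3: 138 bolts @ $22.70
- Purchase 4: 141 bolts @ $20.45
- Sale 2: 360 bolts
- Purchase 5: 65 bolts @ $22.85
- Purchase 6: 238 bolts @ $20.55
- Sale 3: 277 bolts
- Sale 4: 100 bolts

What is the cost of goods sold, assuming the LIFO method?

COGS = $17,584.95

Sale 1 (95) [LIFO — newest first]: 45 @ $18.65 + 50 @ $20.70 = $1,874.25
Sale 2 (360) [LIFO — newest first]: 141 @ $20.45 + 138 @ $22.70 + 55 @ $22.70 + 26 @ $20.70 = $7,802.75
Sale 3 (277) [LIFO — newest first]: 238 @ $20.55 + 39 @ $22.85 = $5,782.05
Sale 4 (100) [LIFO — newest first]: 26 @ $22.85 + 74 @ $20.70 = $2,125.90
Total COGS = $1,874.25 + $7,802.75 + $5,782.05 + $2,125.90 = $17,584.95
Ending inventory: 19 @ $20.70 = $393.30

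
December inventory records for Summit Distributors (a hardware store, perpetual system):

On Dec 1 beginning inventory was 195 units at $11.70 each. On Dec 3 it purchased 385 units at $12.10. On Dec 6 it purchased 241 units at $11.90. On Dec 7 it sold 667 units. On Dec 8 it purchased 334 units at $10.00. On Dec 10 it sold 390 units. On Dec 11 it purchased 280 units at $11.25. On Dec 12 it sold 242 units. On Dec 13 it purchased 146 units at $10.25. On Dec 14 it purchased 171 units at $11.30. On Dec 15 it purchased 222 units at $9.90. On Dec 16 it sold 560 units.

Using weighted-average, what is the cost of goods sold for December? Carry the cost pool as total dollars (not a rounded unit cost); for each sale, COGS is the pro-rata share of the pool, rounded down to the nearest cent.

After Dec 1: 195 on hand, pool $2,281.50 (≈ $11.7000 each)
After Dec 3: 580 on hand, pool $6,940.00 (≈ $11.9655 each)
After Dec 6: 821 on hand, pool $9,807.90 (≈ $11.9463 each)
Dec 7, sell 667: 667/821 × $9,807.90 → $7,968.17
After Dec 8: 488 on hand, pool $5,179.73 (≈ $10.6142 each)
Dec 10, sell 390: 390/488 × $5,179.73 → $4,139.53
After Dec 11: 378 on hand, pool $4,190.20 (≈ $11.0852 each)
Dec 12, sell 242: 242/378 × $4,190.20 → $2,682.61
After Dec 13: 282 on hand, pool $3,004.09 (≈ $10.6528 each)
After Dec 14: 453 on hand, pool $4,936.39 (≈ $10.8971 each)
After Dec 15: 675 on hand, pool $7,134.19 (≈ $10.5692 each)
Dec 16, sell 560: 560/675 × $7,134.19 → $5,918.73
Total COGS = $7,968.17 + $4,139.53 + $2,682.61 + $5,918.73 = $20,709.04
Ending inventory (cost pool remaining) = $1,215.46

COGS = $20,709.04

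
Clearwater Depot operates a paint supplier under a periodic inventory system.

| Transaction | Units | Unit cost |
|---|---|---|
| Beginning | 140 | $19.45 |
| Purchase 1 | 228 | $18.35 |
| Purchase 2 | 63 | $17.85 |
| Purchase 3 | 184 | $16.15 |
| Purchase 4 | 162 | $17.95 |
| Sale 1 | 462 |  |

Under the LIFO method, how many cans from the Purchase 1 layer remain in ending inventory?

Sale 1 (462) [LIFO — newest first]: 162 @ $17.95 + 184 @ $16.15 + 63 @ $17.85 + 53 @ $18.35 = $7,976.60
Ending inventory: 140 @ $19.45 + 175 @ $18.35 = $5,934.25
Check: goods available $13,910.85 = COGS $7,976.60 + ending $5,934.25

175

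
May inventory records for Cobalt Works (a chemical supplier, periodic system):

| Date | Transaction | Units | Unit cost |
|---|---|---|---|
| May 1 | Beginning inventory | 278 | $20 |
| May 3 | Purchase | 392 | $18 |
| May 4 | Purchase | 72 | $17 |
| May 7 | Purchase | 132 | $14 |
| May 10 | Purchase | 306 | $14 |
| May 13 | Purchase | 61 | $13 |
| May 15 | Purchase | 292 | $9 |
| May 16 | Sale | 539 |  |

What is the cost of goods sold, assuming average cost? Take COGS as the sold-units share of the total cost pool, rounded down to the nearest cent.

COGS = $8,224.93

May 16, sell 539: 539/1533 × $23,393.00 → $8,224.93
Ending inventory (cost pool remaining) = $15,168.07
Check: goods available $23,393.00 = COGS $8,224.93 + ending $15,168.07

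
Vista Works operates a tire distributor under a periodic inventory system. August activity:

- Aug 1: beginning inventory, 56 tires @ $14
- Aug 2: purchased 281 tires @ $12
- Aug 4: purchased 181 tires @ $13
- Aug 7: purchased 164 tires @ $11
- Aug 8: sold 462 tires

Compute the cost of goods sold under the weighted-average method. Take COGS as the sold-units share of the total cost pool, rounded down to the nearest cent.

Aug 8, sell 462: 462/682 × $8,313.00 → $5,631.38
Ending inventory (cost pool remaining) = $2,681.62
Check: goods available $8,313.00 = COGS $5,631.38 + ending $2,681.62

COGS = $5,631.38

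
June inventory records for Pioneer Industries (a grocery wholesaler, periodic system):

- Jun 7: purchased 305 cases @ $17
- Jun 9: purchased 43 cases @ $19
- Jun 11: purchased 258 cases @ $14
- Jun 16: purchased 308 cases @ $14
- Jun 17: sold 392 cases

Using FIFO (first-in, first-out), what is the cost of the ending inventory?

Ending inventory = $7,308

Jun 17, 392 sold [FIFO — oldest first]: 305 @ $17 + 43 @ $19 + 44 @ $14 = $6,618
Ending inventory: 214 @ $14 + 308 @ $14 = $7,308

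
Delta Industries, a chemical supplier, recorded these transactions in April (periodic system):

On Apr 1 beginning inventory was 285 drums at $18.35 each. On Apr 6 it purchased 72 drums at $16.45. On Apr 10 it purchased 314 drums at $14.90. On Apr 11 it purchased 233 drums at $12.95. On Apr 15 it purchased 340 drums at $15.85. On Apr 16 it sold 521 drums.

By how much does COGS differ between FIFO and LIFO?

$1,124.80

FIFO COGS: 285 @ $18.35 + 72 @ $16.45 + 164 @ $14.90 = $8,857.75
LIFO COGS: 340 @ $15.85 + 181 @ $12.95 = $7,732.95
Difference = |$8,857.75 − $7,732.95| = $1,124.80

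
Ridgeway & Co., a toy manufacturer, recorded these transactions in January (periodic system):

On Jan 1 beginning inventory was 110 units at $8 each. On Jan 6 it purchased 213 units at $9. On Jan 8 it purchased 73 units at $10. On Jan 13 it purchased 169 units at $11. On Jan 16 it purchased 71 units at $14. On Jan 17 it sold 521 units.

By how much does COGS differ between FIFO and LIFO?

$553

FIFO COGS: 110 @ $8 + 213 @ $9 + 73 @ $10 + 125 @ $11 = $4,902
LIFO COGS: 71 @ $14 + 169 @ $11 + 73 @ $10 + 208 @ $9 = $5,455
Difference = |$4,902 − $5,455| = $553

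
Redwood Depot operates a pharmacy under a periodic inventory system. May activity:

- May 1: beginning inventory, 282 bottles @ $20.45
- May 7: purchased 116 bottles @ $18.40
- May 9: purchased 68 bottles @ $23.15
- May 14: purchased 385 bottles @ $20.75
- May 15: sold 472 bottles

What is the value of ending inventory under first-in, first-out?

May 15, 472 sold [FIFO — oldest first]: 282 @ $20.45 + 116 @ $18.40 + 68 @ $23.15 + 6 @ $20.75 = $9,600.00
Ending inventory: 379 @ $20.75 = $7,864.25

Ending inventory = $7,864.25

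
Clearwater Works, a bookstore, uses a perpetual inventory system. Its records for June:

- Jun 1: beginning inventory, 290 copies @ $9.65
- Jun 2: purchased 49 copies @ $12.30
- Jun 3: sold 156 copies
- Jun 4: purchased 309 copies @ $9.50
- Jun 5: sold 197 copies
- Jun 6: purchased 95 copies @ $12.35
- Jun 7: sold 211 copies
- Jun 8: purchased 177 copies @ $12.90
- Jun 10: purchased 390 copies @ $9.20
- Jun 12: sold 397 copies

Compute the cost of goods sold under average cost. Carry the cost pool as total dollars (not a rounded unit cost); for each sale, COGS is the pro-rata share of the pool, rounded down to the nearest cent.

After Jun 1: 290 on hand, pool $2,798.50 (≈ $9.6500 each)
After Jun 2: 339 on hand, pool $3,401.20 (≈ $10.0330 each)
Jun 3, sell 156: 156/339 × $3,401.20 → $1,565.15
After Jun 4: 492 on hand, pool $4,771.55 (≈ $9.6983 each)
Jun 5, sell 197: 197/492 × $4,771.55 → $1,910.55
After Jun 6: 390 on hand, pool $4,034.25 (≈ $10.3442 each)
Jun 7, sell 211: 211/390 × $4,034.25 → $2,182.63
After Jun 8: 356 on hand, pool $4,134.92 (≈ $11.6149 each)
After Jun 10: 746 on hand, pool $7,722.92 (≈ $10.3524 each)
Jun 12, sell 397: 397/746 × $7,722.92 → $4,109.91
Total COGS = $1,565.15 + $1,910.55 + $2,182.63 + $4,109.91 = $9,768.24
Ending inventory (cost pool remaining) = $3,613.01

COGS = $9,768.24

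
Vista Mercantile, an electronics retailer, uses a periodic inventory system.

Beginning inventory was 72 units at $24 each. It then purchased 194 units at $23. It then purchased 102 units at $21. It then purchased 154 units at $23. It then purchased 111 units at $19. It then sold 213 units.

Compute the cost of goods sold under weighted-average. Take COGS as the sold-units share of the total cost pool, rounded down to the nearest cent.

COGS = $4,705.18

Sale 1, sell 213: 213/633 × $13,983.00 → $4,705.18
Ending inventory (cost pool remaining) = $9,277.82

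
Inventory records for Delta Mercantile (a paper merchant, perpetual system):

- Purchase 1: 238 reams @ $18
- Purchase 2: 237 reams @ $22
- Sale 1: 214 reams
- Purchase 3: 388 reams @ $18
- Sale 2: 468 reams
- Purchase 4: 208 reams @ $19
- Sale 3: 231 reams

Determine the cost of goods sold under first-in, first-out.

COGS = $17,432

Sale 1 (214) [FIFO — oldest first]: 214 @ $18 = $3,852
Sale 2 (468) [FIFO — oldest first]: 24 @ $18 + 237 @ $22 + 207 @ $18 = $9,372
Sale 3 (231) [FIFO — oldest first]: 181 @ $18 + 50 @ $19 = $4,208
Total COGS = $3,852 + $9,372 + $4,208 = $17,432
Ending inventory: 158 @ $19 = $3,002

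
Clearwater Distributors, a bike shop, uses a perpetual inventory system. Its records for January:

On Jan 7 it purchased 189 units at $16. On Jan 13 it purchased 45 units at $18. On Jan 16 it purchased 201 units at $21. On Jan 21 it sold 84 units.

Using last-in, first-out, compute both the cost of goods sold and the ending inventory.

Jan 21, 84 sold [LIFO — newest first]: 84 @ $21 = $1,764
Ending inventory: 189 @ $16 + 45 @ $18 + 117 @ $21 = $6,291
Check: goods available $8,055 = COGS $1,764 + ending $6,291

COGS = $1,764; ending inventory = $6,291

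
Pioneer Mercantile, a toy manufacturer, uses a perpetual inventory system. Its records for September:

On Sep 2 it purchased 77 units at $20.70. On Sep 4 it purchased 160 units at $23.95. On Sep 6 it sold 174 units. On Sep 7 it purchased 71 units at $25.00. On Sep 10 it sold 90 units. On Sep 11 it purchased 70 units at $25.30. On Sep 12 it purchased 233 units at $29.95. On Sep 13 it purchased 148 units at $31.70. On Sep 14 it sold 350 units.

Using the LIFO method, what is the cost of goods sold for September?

Sep 6, 174 sold [LIFO — newest first]: 160 @ $23.95 + 14 @ $20.70 = $4,121.80
Sep 10, 90 sold [LIFO — newest first]: 71 @ $25.00 + 19 @ $20.70 = $2,168.30
Sep 14, 350 sold [LIFO — newest first]: 148 @ $31.70 + 202 @ $29.95 = $10,741.50
Total COGS = $4,121.80 + $2,168.30 + $10,741.50 = $17,031.60
Ending inventory: 44 @ $20.70 + 70 @ $25.30 + 31 @ $29.95 = $3,610.25

COGS = $17,031.60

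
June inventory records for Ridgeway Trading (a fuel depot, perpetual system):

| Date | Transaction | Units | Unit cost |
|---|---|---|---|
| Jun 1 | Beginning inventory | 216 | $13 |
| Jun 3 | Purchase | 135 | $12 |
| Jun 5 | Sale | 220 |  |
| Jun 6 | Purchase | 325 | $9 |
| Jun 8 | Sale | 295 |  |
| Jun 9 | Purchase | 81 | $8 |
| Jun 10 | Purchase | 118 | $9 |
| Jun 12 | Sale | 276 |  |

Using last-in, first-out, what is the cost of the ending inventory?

Ending inventory = $1,092

Jun 5, 220 sold [LIFO — newest first]: 135 @ $12 + 85 @ $13 = $2,725
Jun 8, 295 sold [LIFO — newest first]: 295 @ $9 = $2,655
Jun 12, 276 sold [LIFO — newest first]: 118 @ $9 + 81 @ $8 + 30 @ $9 + 47 @ $13 = $2,591
Total COGS = $2,725 + $2,655 + $2,591 = $7,971
Ending inventory: 84 @ $13 = $1,092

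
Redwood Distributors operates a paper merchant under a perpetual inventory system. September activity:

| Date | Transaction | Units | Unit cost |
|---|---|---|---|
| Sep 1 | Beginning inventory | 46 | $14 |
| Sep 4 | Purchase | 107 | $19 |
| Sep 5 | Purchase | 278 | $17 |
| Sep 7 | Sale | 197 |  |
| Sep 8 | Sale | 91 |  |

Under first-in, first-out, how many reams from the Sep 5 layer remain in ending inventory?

143

Sep 7, 197 sold [FIFO — oldest first]: 46 @ $14 + 107 @ $19 + 44 @ $17 = $3,425
Sep 8, 91 sold [FIFO — oldest first]: 91 @ $17 = $1,547
Total COGS = $3,425 + $1,547 = $4,972
Ending inventory: 143 @ $17 = $2,431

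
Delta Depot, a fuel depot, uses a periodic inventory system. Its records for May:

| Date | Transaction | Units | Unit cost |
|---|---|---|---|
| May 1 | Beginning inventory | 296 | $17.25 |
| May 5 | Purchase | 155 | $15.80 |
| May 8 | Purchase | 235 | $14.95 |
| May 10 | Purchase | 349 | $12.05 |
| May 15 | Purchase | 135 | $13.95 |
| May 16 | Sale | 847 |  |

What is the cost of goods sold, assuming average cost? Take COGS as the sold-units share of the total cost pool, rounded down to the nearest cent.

COGS = $12,420.45

May 16, sell 847: 847/1170 × $17,156.95 → $12,420.45
Ending inventory (cost pool remaining) = $4,736.50
Check: goods available $17,156.95 = COGS $12,420.45 + ending $4,736.50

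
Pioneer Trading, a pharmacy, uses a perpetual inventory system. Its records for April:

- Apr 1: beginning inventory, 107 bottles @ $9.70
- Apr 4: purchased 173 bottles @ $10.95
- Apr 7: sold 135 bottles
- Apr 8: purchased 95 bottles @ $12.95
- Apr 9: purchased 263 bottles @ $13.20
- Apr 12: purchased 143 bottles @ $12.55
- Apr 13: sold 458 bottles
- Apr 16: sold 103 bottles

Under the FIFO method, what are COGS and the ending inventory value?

Apr 7, 135 sold [FIFO — oldest first]: 107 @ $9.70 + 28 @ $10.95 = $1,344.50
Apr 13, 458 sold [FIFO — oldest first]: 145 @ $10.95 + 95 @ $12.95 + 218 @ $13.20 = $5,695.60
Apr 16, 103 sold [FIFO — oldest first]: 45 @ $13.20 + 58 @ $12.55 = $1,321.90
Total COGS = $1,344.50 + $5,695.60 + $1,321.90 = $8,362.00
Ending inventory: 85 @ $12.55 = $1,066.75

COGS = $8,362.00; ending inventory = $1,066.75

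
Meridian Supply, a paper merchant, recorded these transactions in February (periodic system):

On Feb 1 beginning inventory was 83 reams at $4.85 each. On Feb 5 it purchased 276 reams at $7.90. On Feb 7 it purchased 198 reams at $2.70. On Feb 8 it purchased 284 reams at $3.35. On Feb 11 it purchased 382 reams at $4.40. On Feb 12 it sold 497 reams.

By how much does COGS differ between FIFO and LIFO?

$889.50

FIFO COGS: 83 @ $4.85 + 276 @ $7.90 + 138 @ $2.70 = $2,955.55
LIFO COGS: 382 @ $4.40 + 115 @ $3.35 = $2,066.05
Difference = |$2,955.55 − $2,066.05| = $889.50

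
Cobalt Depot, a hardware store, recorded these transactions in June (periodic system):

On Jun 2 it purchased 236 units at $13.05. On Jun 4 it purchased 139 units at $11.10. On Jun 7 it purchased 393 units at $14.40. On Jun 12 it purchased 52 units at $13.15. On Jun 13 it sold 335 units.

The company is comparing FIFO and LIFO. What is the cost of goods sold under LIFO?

FIFO COGS: 236 @ $13.05 + 99 @ $11.10 = $4,178.70
LIFO COGS: 52 @ $13.15 + 283 @ $14.40 = $4,759.00

COGS = $4,759.00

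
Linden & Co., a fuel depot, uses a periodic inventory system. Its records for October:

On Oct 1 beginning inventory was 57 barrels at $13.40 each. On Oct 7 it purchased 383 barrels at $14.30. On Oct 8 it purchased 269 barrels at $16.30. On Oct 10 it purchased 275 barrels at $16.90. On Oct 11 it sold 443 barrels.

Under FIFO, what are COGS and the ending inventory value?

COGS = $6,289.60; ending inventory = $8,983.30

Oct 11, 443 sold [FIFO — oldest first]: 57 @ $13.40 + 383 @ $14.30 + 3 @ $16.30 = $6,289.60
Ending inventory: 266 @ $16.30 + 275 @ $16.90 = $8,983.30
Check: goods available $15,272.90 = COGS $6,289.60 + ending $8,983.30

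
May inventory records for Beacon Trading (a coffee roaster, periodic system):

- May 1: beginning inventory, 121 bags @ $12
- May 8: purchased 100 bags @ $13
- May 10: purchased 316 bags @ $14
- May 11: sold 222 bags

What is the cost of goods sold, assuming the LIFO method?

COGS = $3,108

May 11, 222 sold [LIFO — newest first]: 222 @ $14 = $3,108
Ending inventory: 121 @ $12 + 100 @ $13 + 94 @ $14 = $4,068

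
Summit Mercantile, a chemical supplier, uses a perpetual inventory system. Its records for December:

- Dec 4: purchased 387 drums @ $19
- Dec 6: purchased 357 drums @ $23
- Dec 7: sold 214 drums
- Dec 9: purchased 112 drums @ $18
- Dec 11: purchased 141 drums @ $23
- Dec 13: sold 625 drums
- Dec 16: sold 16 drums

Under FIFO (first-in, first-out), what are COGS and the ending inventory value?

Dec 7, 214 sold [FIFO — oldest first]: 214 @ $19 = $4,066
Dec 13, 625 sold [FIFO — oldest first]: 173 @ $19 + 357 @ $23 + 95 @ $18 = $13,208
Dec 16, 16 sold [FIFO — oldest first]: 16 @ $18 = $288
Total COGS = $4,066 + $13,208 + $288 = $17,562
Ending inventory: 1 @ $18 + 141 @ $23 = $3,261

COGS = $17,562; ending inventory = $3,261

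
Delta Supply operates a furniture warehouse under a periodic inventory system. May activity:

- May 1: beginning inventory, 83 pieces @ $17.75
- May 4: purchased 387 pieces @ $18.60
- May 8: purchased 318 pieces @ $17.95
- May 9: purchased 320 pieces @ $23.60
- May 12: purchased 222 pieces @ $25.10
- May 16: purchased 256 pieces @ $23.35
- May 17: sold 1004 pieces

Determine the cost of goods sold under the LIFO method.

May 17, 1004 sold [LIFO — newest first]: 256 @ $23.35 + 222 @ $25.10 + 320 @ $23.60 + 206 @ $17.95 = $22,799.50
Ending inventory: 83 @ $17.75 + 387 @ $18.60 + 112 @ $17.95 = $10,681.85

COGS = $22,799.50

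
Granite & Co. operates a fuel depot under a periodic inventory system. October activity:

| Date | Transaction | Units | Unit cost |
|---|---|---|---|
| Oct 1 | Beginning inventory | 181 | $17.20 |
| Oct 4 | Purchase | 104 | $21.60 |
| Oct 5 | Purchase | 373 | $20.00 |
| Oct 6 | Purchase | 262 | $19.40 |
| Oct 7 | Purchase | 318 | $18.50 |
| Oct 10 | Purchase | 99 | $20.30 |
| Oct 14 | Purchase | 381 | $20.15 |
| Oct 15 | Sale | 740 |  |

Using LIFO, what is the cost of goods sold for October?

COGS = $14,496.85

Oct 15, 740 sold [LIFO — newest first]: 381 @ $20.15 + 99 @ $20.30 + 260 @ $18.50 = $14,496.85
Ending inventory: 181 @ $17.20 + 104 @ $21.60 + 373 @ $20.00 + 262 @ $19.40 + 58 @ $18.50 = $18,975.40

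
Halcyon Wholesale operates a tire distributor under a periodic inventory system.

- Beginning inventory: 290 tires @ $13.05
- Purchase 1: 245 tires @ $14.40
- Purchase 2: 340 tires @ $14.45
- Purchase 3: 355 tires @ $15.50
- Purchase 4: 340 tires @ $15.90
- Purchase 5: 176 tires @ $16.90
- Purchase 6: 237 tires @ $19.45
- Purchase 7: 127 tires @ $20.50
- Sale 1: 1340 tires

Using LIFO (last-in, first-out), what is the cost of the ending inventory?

Sale 1 (1340) [LIFO — newest first]: 127 @ $20.50 + 237 @ $19.45 + 176 @ $16.90 + 340 @ $15.90 + 355 @ $15.50 + 105 @ $14.45 = $22,613.30
Ending inventory: 290 @ $13.05 + 245 @ $14.40 + 235 @ $14.45 = $10,708.25
Check: goods available $33,321.55 = COGS $22,613.30 + ending $10,708.25

Ending inventory = $10,708.25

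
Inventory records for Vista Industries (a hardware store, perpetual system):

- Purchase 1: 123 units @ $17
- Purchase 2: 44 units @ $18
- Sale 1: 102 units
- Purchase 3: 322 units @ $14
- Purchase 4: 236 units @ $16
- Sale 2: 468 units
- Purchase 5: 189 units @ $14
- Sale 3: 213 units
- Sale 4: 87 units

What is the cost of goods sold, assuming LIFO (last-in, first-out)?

COGS = $13,065

Sale 1 (102) [LIFO — newest first]: 44 @ $18 + 58 @ $17 = $1,778
Sale 2 (468) [LIFO — newest first]: 236 @ $16 + 232 @ $14 = $7,024
Sale 3 (213) [LIFO — newest first]: 189 @ $14 + 24 @ $14 = $2,982
Sale 4 (87) [LIFO — newest first]: 66 @ $14 + 21 @ $17 = $1,281
Total COGS = $1,778 + $7,024 + $2,982 + $1,281 = $13,065
Ending inventory: 44 @ $17 = $748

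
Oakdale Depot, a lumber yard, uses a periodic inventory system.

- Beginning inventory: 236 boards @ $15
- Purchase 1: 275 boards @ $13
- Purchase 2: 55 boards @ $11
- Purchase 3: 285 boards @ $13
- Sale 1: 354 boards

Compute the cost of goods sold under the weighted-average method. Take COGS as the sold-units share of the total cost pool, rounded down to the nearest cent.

COGS = $4,752.58

Sale 1, sell 354: 354/851 × $11,425.00 → $4,752.58
Ending inventory (cost pool remaining) = $6,672.42
Check: goods available $11,425.00 = COGS $4,752.58 + ending $6,672.42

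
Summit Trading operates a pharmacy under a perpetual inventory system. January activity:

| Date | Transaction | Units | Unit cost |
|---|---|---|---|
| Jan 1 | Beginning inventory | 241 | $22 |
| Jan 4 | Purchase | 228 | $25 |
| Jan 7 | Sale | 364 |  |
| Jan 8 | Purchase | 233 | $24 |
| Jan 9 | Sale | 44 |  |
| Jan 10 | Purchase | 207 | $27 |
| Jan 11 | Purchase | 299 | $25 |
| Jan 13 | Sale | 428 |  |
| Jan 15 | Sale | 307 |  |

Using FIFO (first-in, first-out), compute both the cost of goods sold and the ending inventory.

Jan 7, 364 sold [FIFO — oldest first]: 241 @ $22 + 123 @ $25 = $8,377
Jan 9, 44 sold [FIFO — oldest first]: 44 @ $25 = $1,100
Jan 13, 428 sold [FIFO — oldest first]: 61 @ $25 + 233 @ $24 + 134 @ $27 = $10,735
Jan 15, 307 sold [FIFO — oldest first]: 73 @ $27 + 234 @ $25 = $7,821
Total COGS = $8,377 + $1,100 + $10,735 + $7,821 = $28,033
Ending inventory: 65 @ $25 = $1,625

COGS = $28,033; ending inventory = $1,625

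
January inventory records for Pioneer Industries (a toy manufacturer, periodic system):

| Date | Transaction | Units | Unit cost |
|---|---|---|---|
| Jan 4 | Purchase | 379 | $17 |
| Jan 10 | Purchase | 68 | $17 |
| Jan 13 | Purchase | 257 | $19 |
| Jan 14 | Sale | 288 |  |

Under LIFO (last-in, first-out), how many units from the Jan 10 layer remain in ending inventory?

37

Jan 14, 288 sold [LIFO — newest first]: 257 @ $19 + 31 @ $17 = $5,410
Ending inventory: 379 @ $17 + 37 @ $17 = $7,072
Check: goods available $12,482 = COGS $5,410 + ending $7,072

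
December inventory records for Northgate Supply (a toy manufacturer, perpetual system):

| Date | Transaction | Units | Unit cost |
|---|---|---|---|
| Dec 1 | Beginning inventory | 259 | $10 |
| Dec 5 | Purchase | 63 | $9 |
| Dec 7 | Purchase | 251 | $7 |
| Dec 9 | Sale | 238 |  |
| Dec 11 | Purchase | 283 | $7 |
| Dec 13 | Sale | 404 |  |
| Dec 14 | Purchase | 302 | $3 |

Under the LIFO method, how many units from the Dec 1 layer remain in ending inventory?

214

Dec 9, 238 sold [LIFO — newest first]: 238 @ $7 = $1,666
Dec 13, 404 sold [LIFO — newest first]: 283 @ $7 + 13 @ $7 + 63 @ $9 + 45 @ $10 = $3,089
Total COGS = $1,666 + $3,089 = $4,755
Ending inventory: 214 @ $10 + 302 @ $3 = $3,046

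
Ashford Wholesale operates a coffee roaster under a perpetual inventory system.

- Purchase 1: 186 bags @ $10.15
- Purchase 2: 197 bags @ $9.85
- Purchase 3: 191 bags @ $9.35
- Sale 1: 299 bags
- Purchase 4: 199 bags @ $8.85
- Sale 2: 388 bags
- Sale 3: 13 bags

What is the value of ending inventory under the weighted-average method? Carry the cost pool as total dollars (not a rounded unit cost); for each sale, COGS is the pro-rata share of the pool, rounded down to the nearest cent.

Ending inventory = $685.48

After Purchase 1: 186 on hand, pool $1,887.90 (≈ $10.1500 each)
After Purchase 2: 383 on hand, pool $3,828.35 (≈ $9.9957 each)
After Purchase 3: 574 on hand, pool $5,614.20 (≈ $9.7808 each)
Sale 1, sell 299: 299/574 × $5,614.20 → $2,924.47
After Purchase 4: 474 on hand, pool $4,450.88 (≈ $9.3900 each)
Sale 2, sell 388: 388/474 × $4,450.88 → $3,643.33
Sale 3, sell 13: 13/86 × $807.55 → $122.07
Total COGS = $2,924.47 + $3,643.33 + $122.07 = $6,689.87
Ending inventory (cost pool remaining) = $685.48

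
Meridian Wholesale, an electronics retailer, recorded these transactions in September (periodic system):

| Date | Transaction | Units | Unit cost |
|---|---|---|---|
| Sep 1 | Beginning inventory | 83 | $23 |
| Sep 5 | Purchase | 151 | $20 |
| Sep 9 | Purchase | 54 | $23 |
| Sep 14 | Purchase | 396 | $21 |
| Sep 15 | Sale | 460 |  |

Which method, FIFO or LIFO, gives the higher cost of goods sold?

FIFO

FIFO COGS: 83 @ $23 + 151 @ $20 + 54 @ $23 + 172 @ $21 = $9,783
LIFO COGS: 396 @ $21 + 54 @ $23 + 10 @ $20 = $9,758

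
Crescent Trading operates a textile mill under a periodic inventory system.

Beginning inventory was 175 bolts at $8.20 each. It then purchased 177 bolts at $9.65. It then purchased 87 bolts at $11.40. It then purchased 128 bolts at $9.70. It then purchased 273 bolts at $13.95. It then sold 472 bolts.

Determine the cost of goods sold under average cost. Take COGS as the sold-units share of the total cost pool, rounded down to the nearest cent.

Sale 1, sell 472: 472/840 × $9,184.80 → $5,160.98
Ending inventory (cost pool remaining) = $4,023.82

COGS = $5,160.98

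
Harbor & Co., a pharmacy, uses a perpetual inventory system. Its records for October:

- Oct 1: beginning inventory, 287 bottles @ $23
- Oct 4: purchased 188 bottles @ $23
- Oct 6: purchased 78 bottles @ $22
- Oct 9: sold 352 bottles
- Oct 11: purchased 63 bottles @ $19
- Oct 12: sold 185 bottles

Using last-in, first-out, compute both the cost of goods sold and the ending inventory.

COGS = $12,021; ending inventory = $1,817

Oct 9, 352 sold [LIFO — newest first]: 78 @ $22 + 188 @ $23 + 86 @ $23 = $8,018
Oct 12, 185 sold [LIFO — newest first]: 63 @ $19 + 122 @ $23 = $4,003
Total COGS = $8,018 + $4,003 = $12,021
Ending inventory: 79 @ $23 = $1,817
Check: goods available $13,838 = COGS $12,021 + ending $1,817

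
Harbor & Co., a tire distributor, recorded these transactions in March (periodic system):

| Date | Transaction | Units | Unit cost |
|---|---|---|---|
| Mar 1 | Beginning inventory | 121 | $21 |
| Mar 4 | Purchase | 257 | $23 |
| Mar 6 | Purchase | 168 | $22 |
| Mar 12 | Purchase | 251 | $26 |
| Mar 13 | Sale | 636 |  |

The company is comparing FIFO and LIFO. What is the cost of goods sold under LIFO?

COGS = $15,213

FIFO COGS: 121 @ $21 + 257 @ $23 + 168 @ $22 + 90 @ $26 = $14,488
LIFO COGS: 251 @ $26 + 168 @ $22 + 217 @ $23 = $15,213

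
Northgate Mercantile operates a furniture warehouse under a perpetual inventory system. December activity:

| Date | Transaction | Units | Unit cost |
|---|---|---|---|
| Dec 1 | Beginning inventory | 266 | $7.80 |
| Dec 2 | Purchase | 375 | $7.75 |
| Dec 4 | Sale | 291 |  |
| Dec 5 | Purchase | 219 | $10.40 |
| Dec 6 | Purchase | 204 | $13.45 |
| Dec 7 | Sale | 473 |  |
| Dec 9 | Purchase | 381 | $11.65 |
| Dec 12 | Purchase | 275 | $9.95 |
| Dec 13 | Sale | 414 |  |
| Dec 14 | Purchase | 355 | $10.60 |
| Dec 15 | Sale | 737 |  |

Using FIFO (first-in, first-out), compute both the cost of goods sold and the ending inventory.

COGS = $19,244.35; ending inventory = $1,696.00

Dec 4, 291 sold [FIFO — oldest first]: 266 @ $7.80 + 25 @ $7.75 = $2,268.55
Dec 7, 473 sold [FIFO — oldest first]: 350 @ $7.75 + 123 @ $10.40 = $3,991.70
Dec 13, 414 sold [FIFO — oldest first]: 96 @ $10.40 + 204 @ $13.45 + 114 @ $11.65 = $5,070.30
Dec 15, 737 sold [FIFO — oldest first]: 267 @ $11.65 + 275 @ $9.95 + 195 @ $10.60 = $7,913.80
Total COGS = $2,268.55 + $3,991.70 + $5,070.30 + $7,913.80 = $19,244.35
Ending inventory: 160 @ $10.60 = $1,696.00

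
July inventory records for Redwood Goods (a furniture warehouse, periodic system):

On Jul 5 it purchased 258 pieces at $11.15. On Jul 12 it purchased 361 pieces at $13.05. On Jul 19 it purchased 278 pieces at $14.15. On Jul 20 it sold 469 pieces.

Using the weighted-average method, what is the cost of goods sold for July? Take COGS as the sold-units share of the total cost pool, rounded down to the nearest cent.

Jul 20, sell 469: 469/897 × $11,521.45 → $6,024.03
Ending inventory (cost pool remaining) = $5,497.42

COGS = $6,024.03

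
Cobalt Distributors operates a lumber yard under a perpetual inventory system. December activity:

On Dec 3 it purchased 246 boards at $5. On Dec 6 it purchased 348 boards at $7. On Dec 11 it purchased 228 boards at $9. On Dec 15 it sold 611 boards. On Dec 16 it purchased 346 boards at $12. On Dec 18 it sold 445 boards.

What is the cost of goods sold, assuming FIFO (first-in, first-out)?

COGS = $8,526

Dec 15, 611 sold [FIFO — oldest first]: 246 @ $5 + 348 @ $7 + 17 @ $9 = $3,819
Dec 18, 445 sold [FIFO — oldest first]: 211 @ $9 + 234 @ $12 = $4,707
Total COGS = $3,819 + $4,707 = $8,526
Ending inventory: 112 @ $12 = $1,344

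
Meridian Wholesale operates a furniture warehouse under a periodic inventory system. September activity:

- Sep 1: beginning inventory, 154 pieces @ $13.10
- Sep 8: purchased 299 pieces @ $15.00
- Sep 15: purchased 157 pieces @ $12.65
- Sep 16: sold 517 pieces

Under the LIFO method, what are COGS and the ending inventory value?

COGS = $7,270.15; ending inventory = $1,218.30

Sep 16, 517 sold [LIFO — newest first]: 157 @ $12.65 + 299 @ $15.00 + 61 @ $13.10 = $7,270.15
Ending inventory: 93 @ $13.10 = $1,218.30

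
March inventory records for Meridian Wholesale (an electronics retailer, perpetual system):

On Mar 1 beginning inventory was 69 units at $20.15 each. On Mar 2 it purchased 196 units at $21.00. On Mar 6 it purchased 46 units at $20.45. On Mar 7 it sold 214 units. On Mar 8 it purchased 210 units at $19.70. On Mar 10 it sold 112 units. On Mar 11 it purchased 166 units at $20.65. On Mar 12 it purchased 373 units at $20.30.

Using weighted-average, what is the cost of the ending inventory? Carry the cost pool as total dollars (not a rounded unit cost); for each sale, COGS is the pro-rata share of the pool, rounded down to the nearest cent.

After Mar 1: 69 on hand, pool $1,390.35 (≈ $20.1500 each)
After Mar 2: 265 on hand, pool $5,506.35 (≈ $20.7787 each)
After Mar 6: 311 on hand, pool $6,447.05 (≈ $20.7301 each)
Mar 7, sell 214: 214/311 × $6,447.05 → $4,436.23
After Mar 8: 307 on hand, pool $6,147.82 (≈ $20.0255 each)
Mar 10, sell 112: 112/307 × $6,147.82 → $2,242.85
After Mar 11: 361 on hand, pool $7,332.87 (≈ $20.3127 each)
After Mar 12: 734 on hand, pool $14,904.77 (≈ $20.3062 each)
Total COGS = $4,436.23 + $2,242.85 = $6,679.08
Ending inventory (cost pool remaining) = $14,904.77

Ending inventory = $14,904.77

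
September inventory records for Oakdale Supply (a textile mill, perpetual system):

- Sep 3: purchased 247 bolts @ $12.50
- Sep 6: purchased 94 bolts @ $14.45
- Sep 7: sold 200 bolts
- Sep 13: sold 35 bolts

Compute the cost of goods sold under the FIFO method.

Sep 7, 200 sold [FIFO — oldest first]: 200 @ $12.50 = $2,500.00
Sep 13, 35 sold [FIFO — oldest first]: 35 @ $12.50 = $437.50
Total COGS = $2,500.00 + $437.50 = $2,937.50
Ending inventory: 12 @ $12.50 + 94 @ $14.45 = $1,508.30

COGS = $2,937.50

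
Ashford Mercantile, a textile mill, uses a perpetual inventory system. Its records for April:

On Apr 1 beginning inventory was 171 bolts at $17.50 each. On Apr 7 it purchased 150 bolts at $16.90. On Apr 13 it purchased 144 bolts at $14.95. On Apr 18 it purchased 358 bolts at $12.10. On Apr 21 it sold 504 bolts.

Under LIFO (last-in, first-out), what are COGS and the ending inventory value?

COGS = $6,518.40; ending inventory = $5,493.70

Apr 21, 504 sold [LIFO — newest first]: 358 @ $12.10 + 144 @ $14.95 + 2 @ $16.90 = $6,518.40
Ending inventory: 171 @ $17.50 + 148 @ $16.90 = $5,493.70
Check: goods available $12,012.10 = COGS $6,518.40 + ending $5,493.70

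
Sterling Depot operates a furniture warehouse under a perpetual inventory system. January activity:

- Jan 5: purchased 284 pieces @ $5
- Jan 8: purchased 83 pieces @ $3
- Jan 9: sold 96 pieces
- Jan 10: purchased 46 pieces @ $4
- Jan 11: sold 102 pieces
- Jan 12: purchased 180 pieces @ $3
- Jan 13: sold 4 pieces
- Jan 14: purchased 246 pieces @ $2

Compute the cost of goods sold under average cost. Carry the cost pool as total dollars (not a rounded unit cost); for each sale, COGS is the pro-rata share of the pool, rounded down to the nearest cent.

After Jan 5: 284 on hand, pool $1,420.00 (≈ $5.0000 each)
After Jan 8: 367 on hand, pool $1,669.00 (≈ $4.5477 each)
Jan 9, sell 96: 96/367 × $1,669.00 → $436.57
After Jan 10: 317 on hand, pool $1,416.43 (≈ $4.4682 each)
Jan 11, sell 102: 102/317 × $1,416.43 → $455.75
After Jan 12: 395 on hand, pool $1,500.68 (≈ $3.7992 each)
Jan 13, sell 4: 4/395 × $1,500.68 → $15.19
After Jan 14: 637 on hand, pool $1,977.49 (≈ $3.1044 each)
Total COGS = $436.57 + $455.75 + $15.19 = $907.51
Ending inventory (cost pool remaining) = $1,977.49

COGS = $907.51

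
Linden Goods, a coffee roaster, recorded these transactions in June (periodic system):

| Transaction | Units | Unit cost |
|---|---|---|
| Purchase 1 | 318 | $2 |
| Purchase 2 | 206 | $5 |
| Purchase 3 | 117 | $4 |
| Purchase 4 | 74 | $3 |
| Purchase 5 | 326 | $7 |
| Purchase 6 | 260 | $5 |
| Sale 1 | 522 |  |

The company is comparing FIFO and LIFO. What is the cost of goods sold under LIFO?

FIFO COGS: 318 @ $2 + 204 @ $5 = $1,656
LIFO COGS: 260 @ $5 + 262 @ $7 = $3,134

COGS = $3,134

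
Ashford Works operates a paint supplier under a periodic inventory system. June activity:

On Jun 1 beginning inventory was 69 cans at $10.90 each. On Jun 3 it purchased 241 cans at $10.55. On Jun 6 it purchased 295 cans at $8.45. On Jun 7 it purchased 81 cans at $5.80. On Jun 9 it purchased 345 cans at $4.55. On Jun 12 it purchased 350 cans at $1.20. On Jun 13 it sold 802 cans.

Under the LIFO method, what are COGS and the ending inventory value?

COGS = $2,679.25; ending inventory = $5,567.70

Jun 13, 802 sold [LIFO — newest first]: 350 @ $1.20 + 345 @ $4.55 + 81 @ $5.80 + 26 @ $8.45 = $2,679.25
Ending inventory: 69 @ $10.90 + 241 @ $10.55 + 269 @ $8.45 = $5,567.70
Check: goods available $8,246.95 = COGS $2,679.25 + ending $5,567.70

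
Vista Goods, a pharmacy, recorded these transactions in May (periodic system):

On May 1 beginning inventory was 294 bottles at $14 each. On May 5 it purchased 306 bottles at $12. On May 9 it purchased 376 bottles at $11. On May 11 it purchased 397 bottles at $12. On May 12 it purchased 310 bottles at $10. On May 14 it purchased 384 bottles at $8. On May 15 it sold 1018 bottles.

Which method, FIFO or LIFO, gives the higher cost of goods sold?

FIFO COGS: 294 @ $14 + 306 @ $12 + 376 @ $11 + 42 @ $12 = $12,428
LIFO COGS: 384 @ $8 + 310 @ $10 + 324 @ $12 = $10,060

FIFO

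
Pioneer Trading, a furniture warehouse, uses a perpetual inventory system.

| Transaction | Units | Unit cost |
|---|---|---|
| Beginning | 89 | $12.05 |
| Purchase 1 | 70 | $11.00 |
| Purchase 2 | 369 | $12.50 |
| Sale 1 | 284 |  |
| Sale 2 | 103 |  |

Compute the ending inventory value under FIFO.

Sale 1 (284) [FIFO — oldest first]: 89 @ $12.05 + 70 @ $11.00 + 125 @ $12.50 = $3,404.95
Sale 2 (103) [FIFO — oldest first]: 103 @ $12.50 = $1,287.50
Total COGS = $3,404.95 + $1,287.50 = $4,692.45
Ending inventory: 141 @ $12.50 = $1,762.50

Ending inventory = $1,762.50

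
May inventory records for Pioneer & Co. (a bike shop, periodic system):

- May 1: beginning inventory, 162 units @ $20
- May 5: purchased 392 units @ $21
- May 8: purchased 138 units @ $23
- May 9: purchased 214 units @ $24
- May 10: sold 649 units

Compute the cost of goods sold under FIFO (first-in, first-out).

COGS = $13,657

May 10, 649 sold [FIFO — oldest first]: 162 @ $20 + 392 @ $21 + 95 @ $23 = $13,657
Ending inventory: 43 @ $23 + 214 @ $24 = $6,125
Check: goods available $19,782 = COGS $13,657 + ending $6,125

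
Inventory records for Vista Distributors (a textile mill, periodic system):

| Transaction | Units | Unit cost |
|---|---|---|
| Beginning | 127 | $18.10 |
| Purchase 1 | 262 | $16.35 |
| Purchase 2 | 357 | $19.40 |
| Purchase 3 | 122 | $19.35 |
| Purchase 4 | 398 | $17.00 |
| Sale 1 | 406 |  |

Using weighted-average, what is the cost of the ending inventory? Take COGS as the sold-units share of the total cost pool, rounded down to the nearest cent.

Sale 1, sell 406: 406/1266 × $22,634.90 → $7,258.90
Ending inventory (cost pool remaining) = $15,376.00
Check: goods available $22,634.90 = COGS $7,258.90 + ending $15,376.00

Ending inventory = $15,376.00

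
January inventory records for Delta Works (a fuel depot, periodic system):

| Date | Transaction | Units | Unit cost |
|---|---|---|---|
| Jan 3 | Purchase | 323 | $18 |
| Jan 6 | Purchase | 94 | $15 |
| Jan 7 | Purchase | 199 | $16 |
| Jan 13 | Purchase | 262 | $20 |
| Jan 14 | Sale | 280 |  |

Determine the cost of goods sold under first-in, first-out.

COGS = $5,040

Jan 14, 280 sold [FIFO — oldest first]: 280 @ $18 = $5,040
Ending inventory: 43 @ $18 + 94 @ $15 + 199 @ $16 + 262 @ $20 = $10,608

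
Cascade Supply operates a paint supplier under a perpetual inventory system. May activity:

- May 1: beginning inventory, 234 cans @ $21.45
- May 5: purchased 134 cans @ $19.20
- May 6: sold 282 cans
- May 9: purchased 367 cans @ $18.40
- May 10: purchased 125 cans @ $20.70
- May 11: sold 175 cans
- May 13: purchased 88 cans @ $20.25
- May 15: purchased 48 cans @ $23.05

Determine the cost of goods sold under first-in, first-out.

COGS = $9,229.70

May 6, 282 sold [FIFO — oldest first]: 234 @ $21.45 + 48 @ $19.20 = $5,940.90
May 11, 175 sold [FIFO — oldest first]: 86 @ $19.20 + 89 @ $18.40 = $3,288.80
Total COGS = $5,940.90 + $3,288.80 = $9,229.70
Ending inventory: 278 @ $18.40 + 125 @ $20.70 + 88 @ $20.25 + 48 @ $23.05 = $10,591.10
Check: goods available $19,820.80 = COGS $9,229.70 + ending $10,591.10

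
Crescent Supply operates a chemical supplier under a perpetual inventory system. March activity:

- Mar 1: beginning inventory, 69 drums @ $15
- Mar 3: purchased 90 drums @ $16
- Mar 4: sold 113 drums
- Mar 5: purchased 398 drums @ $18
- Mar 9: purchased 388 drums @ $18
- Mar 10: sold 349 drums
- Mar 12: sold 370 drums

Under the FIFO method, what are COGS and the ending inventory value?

Mar 4, 113 sold [FIFO — oldest first]: 69 @ $15 + 44 @ $16 = $1,739
Mar 10, 349 sold [FIFO — oldest first]: 46 @ $16 + 303 @ $18 = $6,190
Mar 12, 370 sold [FIFO — oldest first]: 95 @ $18 + 275 @ $18 = $6,660
Total COGS = $1,739 + $6,190 + $6,660 = $14,589
Ending inventory: 113 @ $18 = $2,034

COGS = $14,589; ending inventory = $2,034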